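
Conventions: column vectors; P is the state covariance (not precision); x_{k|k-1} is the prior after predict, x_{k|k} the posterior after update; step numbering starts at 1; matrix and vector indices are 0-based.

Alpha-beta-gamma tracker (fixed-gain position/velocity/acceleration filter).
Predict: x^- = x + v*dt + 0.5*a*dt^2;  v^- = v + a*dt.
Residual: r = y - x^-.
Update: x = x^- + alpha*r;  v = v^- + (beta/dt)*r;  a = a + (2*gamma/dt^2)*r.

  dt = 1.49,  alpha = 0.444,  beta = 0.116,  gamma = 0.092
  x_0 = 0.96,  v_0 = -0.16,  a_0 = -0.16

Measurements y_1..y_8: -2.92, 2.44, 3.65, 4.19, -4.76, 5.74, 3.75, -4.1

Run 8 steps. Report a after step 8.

step 1: x_pred=0.5440  r=-3.4640  x^+=-0.9940  v^+=-0.6681  a^+=-0.4471
step 2: x_pred=-2.4858  r=4.9258  x^+=-0.2987  v^+=-0.9508  a^+=-0.0389
step 3: x_pred=-1.7585  r=5.4085  x^+=0.6429  v^+=-0.5876  a^+=0.4094
step 4: x_pred=0.2218  r=3.9682  x^+=1.9837  v^+=0.3313  a^+=0.7383
step 5: x_pred=3.2969  r=-8.0569  x^+=-0.2803  v^+=0.8041  a^+=0.0705
step 6: x_pred=0.9961  r=4.7439  x^+=3.1024  v^+=1.2785  a^+=0.4637
step 7: x_pred=5.5222  r=-1.7722  x^+=4.7353  v^+=1.8315  a^+=0.3168
step 8: x_pred=7.8159  r=-11.9159  x^+=2.5253  v^+=1.3759  a^+=-0.6708

a_post = -0.6708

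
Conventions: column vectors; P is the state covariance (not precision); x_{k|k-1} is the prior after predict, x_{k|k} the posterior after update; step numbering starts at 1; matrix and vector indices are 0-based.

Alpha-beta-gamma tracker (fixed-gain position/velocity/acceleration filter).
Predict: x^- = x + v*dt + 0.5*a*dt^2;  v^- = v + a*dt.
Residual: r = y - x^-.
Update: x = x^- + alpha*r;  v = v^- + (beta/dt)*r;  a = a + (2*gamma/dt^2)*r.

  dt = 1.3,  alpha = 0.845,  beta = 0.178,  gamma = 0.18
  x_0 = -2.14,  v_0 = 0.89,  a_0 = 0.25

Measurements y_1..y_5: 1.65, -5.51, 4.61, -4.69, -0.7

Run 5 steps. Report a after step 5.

step 1: x_pred=-0.7718  r=2.4217  x^+=1.2746  v^+=1.5466  a^+=0.7659
step 2: x_pred=3.9324  r=-9.4424  x^+=-4.0464  v^+=1.2494  a^+=-1.2455
step 3: x_pred=-3.4747  r=8.0847  x^+=3.3569  v^+=0.7372  a^+=0.4767
step 4: x_pred=4.7180  r=-9.4080  x^+=-3.2318  v^+=0.0687  a^+=-1.5274
step 5: x_pred=-4.4331  r=3.7331  x^+=-1.2786  v^+=-1.4058  a^+=-0.7322

a_post = -0.7322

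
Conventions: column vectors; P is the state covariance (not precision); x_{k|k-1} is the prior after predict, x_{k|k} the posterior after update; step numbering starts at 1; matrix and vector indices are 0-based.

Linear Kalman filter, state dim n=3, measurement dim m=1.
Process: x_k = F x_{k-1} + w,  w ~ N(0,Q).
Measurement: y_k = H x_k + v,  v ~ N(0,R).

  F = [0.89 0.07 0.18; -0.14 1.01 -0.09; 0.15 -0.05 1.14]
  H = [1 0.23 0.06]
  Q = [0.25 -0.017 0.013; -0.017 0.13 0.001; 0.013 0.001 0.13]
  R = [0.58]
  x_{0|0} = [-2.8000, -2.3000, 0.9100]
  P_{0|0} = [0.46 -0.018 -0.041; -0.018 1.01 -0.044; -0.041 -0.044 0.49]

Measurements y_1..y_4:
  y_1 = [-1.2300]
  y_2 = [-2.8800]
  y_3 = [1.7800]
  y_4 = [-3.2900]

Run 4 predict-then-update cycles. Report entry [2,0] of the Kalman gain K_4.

step 1: x^-=[-2.4892, -2.0129, 0.7324]  P^-=[0.6187 -0.0303 0.1262; -0.0303 1.1853 -0.1566; 0.1262 -0.1566 0.7709]  S=[1.2611]  K=[0.4911; 0.1847; 0.1082]  nu=[1.6782]  x^+=[-1.6650, -1.7029, 0.9140]  P^+=[0.3146 -0.1447 0.0592; -0.1447 1.1423 -0.1818; 0.0592 -0.1818 0.7562]
step 2: x^-=[-1.4366, -1.5690, 0.8773]  P^-=[0.5256 -0.1544 0.2599; -0.1544 1.3830 -0.3842; 0.2599 -0.3842 1.1658]  S=[1.1325]  K=[0.4465; 0.1241; 0.2132]  nu=[-1.1352]  x^+=[-1.9434, -1.7100, 0.6353]  P^+=[0.2998 -0.2172 0.1521; -0.2172 1.3655 -0.4141; 0.1521 -0.4141 1.1143]
step 3: x^-=[-1.7350, -1.5122, 0.5182]  P^-=[0.5415 -0.2577 0.4133; -0.2577 1.6784 -0.7280; 0.4133 -0.7280 1.6908]  S=[1.1273]  K=[0.4498; 0.0751; 0.3081]  nu=[3.8317]  x^+=[-0.0117, -1.2244, 1.6988]  P^+=[0.3135 -0.2958 0.2571; -0.2958 1.6721 -0.7541; 0.2571 -0.7541 1.5838]
step 4: x^-=[0.2097, -1.3879, 1.9961]  P^-=[0.5843 -0.3859 0.5985; -0.3859 2.0819 -1.2156; 0.5985 -1.2156 2.3778]  S=[1.1438]  K=[0.4647; 0.0175; 0.4035]  nu=[-3.3002]  x^+=[-1.3238, -1.4456, 0.6644]  P^+=[0.3374 -0.3952 0.3840; -0.3952 2.0815 -1.2237; 0.3840 -1.2237 2.1916]

K[2,0] = 0.4035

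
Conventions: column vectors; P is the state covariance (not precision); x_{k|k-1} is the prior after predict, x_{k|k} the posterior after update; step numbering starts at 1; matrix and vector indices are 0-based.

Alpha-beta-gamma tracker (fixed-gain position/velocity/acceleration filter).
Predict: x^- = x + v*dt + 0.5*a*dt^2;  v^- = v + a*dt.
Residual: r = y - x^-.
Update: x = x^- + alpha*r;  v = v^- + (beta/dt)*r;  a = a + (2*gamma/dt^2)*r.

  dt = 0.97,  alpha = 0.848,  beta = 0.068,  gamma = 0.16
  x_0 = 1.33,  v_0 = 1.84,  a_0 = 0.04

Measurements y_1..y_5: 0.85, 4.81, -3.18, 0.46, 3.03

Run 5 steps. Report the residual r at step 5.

step 1: x_pred=3.1336  r=-2.2836  x^+=1.1971  v^+=1.7187  a^+=-0.7367
step 2: x_pred=2.5177  r=2.2923  x^+=4.4616  v^+=1.1649  a^+=0.0430
step 3: x_pred=5.6117  r=-8.7917  x^+=-1.8437  v^+=0.5902  a^+=-2.9471
step 4: x_pred=-2.6576  r=3.1176  x^+=-0.0139  v^+=-2.0499  a^+=-1.8868
step 5: x_pred=-2.8900  r=5.9200  x^+=2.1302  v^+=-3.4651  a^+=0.1266

resid = 5.9200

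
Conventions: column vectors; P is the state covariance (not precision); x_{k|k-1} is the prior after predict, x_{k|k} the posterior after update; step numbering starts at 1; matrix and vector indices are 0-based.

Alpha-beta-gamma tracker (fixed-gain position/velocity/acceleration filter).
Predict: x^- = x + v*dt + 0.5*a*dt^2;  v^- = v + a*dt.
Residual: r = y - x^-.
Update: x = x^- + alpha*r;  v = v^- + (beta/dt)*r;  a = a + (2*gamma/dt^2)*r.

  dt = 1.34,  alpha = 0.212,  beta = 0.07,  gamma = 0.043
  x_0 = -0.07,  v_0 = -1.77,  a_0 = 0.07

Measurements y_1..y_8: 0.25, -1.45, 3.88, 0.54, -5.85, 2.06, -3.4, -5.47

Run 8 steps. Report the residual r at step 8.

step 1: x_pred=-2.3790  r=2.6290  x^+=-1.8216  v^+=-1.5389  a^+=0.1959
step 2: x_pred=-3.7078  r=2.2578  x^+=-3.2292  v^+=-1.1584  a^+=0.3041
step 3: x_pred=-4.5084  r=8.3884  x^+=-2.7301  v^+=-0.3128  a^+=0.7058
step 4: x_pred=-2.5155  r=3.0555  x^+=-1.8677  v^+=0.7926  a^+=0.8522
step 5: x_pred=-0.0405  r=-5.8095  x^+=-1.2721  v^+=1.6310  a^+=0.5739
step 6: x_pred=1.4287  r=0.6313  x^+=1.5625  v^+=2.4331  a^+=0.6041
step 7: x_pred=5.3653  r=-8.7653  x^+=3.5070  v^+=2.7847  a^+=0.1843
step 8: x_pred=7.4041  r=-12.8741  x^+=4.6748  v^+=2.3592  a^+=-0.4323

resid = -12.8741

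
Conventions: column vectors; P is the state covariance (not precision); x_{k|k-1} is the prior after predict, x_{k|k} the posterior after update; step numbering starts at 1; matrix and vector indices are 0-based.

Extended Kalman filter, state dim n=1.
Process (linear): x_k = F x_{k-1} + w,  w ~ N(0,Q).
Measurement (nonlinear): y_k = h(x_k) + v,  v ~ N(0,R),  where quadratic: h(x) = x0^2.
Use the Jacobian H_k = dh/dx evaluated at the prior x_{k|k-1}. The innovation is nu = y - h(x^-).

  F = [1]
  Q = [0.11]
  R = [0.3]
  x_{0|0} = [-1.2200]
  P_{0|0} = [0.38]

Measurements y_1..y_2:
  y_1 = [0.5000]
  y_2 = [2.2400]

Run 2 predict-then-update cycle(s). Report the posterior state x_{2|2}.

x_post = [-1.3863]

step 1: x^-=[-1.2200]  P^-=[0.4900]  H_jac=[-2.4400]  S=[3.2173]  K=[-0.3716]  nu=[-0.9884]  x^+=[-0.8527]  P^+=[0.0457]
step 2: x^-=[-0.8527]  P^-=[0.1557]  H_jac=[-1.7054]  S=[0.7528]  K=[-0.3527]  nu=[1.5129]  x^+=[-1.3863]  P^+=[0.0620]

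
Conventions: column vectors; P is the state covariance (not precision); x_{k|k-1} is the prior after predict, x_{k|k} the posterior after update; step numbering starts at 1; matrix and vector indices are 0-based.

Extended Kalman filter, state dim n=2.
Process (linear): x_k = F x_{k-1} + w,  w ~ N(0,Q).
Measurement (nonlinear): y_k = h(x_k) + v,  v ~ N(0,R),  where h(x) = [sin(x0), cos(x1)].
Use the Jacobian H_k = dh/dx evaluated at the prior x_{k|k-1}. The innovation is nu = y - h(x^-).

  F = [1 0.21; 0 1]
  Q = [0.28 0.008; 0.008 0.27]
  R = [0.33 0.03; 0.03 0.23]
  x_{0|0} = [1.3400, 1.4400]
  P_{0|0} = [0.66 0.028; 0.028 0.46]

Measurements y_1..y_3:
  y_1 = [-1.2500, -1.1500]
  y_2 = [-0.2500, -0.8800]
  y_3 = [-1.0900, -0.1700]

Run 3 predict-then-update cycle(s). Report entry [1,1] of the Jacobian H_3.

H_jac[1,1] = -0.6404

step 1: x^-=[1.6424, 1.4400]  P^-=[0.9720 0.1326; 0.1326 0.7300]  H_jac=[-0.0715 0.0000; 0.0000 -0.9915]  S=[0.3350 0.0394; 0.0394 0.9476]  K=[-0.1922 -0.1307; 0.0618 -0.7664]  nu=[-2.2474, -1.2804]  x^+=[2.2418, 2.2823]  P^+=[0.9415 0.0361; 0.0361 0.1759]
step 2: x^-=[2.7211, 2.2823]  P^-=[1.2444 0.0811; 0.0811 0.4459]  H_jac=[-0.9129 0.0000; 0.0000 -0.7574]  S=[1.3671 0.0861; 0.0861 0.4858]  K=[-0.8323 0.0210; -0.0105 -0.6934]  nu=[-0.6582, -0.2270]  x^+=[3.2642, 2.4466]  P^+=[0.3002 0.0266; 0.0266 0.2110]
step 3: x^-=[3.7780, 2.4466]  P^-=[0.6007 0.0789; 0.0789 0.4810]  H_jac=[-0.8043 0.0000; 0.0000 -0.6404]  S=[0.7185 0.0706; 0.0706 0.4272]  K=[-0.6716 -0.0072; -0.0177 -0.7180]  nu=[-0.4957, 0.5981]  x^+=[4.1066, 2.0260]  P^+=[0.2758 0.0341; 0.0341 0.2587]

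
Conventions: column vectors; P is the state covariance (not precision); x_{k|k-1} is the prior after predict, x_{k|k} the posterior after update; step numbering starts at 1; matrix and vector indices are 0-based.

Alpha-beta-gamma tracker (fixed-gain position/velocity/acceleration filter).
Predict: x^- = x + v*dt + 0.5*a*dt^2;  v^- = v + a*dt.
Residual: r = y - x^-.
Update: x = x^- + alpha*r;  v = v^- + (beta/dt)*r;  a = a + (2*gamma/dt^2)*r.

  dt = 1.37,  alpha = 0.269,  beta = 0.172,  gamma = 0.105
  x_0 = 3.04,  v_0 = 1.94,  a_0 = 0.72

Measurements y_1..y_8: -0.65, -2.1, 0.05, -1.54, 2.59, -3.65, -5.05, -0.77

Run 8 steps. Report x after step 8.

x_post = -12.2035

step 1: x_pred=6.3735  r=-7.0235  x^+=4.4842  v^+=2.0446  a^+=-0.0658
step 2: x_pred=7.2235  r=-9.3235  x^+=4.7155  v^+=0.7839  a^+=-1.1090
step 3: x_pred=4.7487  r=-4.6987  x^+=3.4847  v^+=-1.3254  a^+=-1.6347
step 4: x_pred=0.1349  r=-1.6749  x^+=-0.3157  v^+=-3.7752  a^+=-1.8221
step 5: x_pred=-7.1977  r=9.7877  x^+=-4.5648  v^+=-5.0427  a^+=-0.7270
step 6: x_pred=-12.1556  r=8.5056  x^+=-9.8676  v^+=-4.9709  a^+=0.2246
step 7: x_pred=-16.4668  r=11.4168  x^+=-13.3957  v^+=-3.2297  a^+=1.5020
step 8: x_pred=-16.4108  r=15.6408  x^+=-12.2035  v^+=0.7917  a^+=3.2520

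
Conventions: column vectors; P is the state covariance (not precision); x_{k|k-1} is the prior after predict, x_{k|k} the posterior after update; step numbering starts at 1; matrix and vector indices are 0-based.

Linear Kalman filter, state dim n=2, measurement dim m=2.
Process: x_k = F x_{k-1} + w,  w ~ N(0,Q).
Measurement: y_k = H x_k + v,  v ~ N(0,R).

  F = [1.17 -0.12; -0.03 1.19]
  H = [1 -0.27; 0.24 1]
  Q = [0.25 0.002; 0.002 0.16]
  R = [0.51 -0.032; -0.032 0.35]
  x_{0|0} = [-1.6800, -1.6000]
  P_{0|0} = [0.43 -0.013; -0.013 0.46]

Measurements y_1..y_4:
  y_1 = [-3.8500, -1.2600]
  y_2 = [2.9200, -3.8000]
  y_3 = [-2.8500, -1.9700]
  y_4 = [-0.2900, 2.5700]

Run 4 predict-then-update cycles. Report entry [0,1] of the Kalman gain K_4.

step 1: x^-=[-1.7736, -1.8536]  P^-=[0.8489 -0.0969; -0.0969 0.8127]  S=[1.4705 -0.1383; -0.1383 1.1651]  K=[0.6105 0.1642; -0.1531 0.6594]  nu=[-2.5769, 1.0193]  x^+=[-3.1795, -0.7870]  P^+=[0.2971 -0.0334; -0.0334 0.2437]
step 2: x^-=[-3.6256, -0.8411]  P^-=[0.6696 -0.0898; -0.0898 0.5078]  S=[1.2651 -0.0924; -0.0924 0.8532]  K=[0.5589 0.1436; -0.1388 0.5548]  nu=[6.3185, -2.0888]  x^+=[-0.3939, -2.8773]  P^+=[0.2716 -0.0328; -0.0328 0.2065]
step 3: x^-=[-0.1156, -3.4121]  P^-=[0.6340 -0.0828; -0.0828 0.4550]  S=[1.2219 -0.0802; -0.0802 0.8018]  K=[0.5464 0.1411; -0.1336 0.5294]  nu=[-3.6557, 1.4699]  x^+=[-1.9057, -2.1456]  P^+=[0.2656 -0.0318; -0.0318 0.1972]
step 4: x^-=[-1.9722, -2.4961]  P^-=[0.6253 -0.0799; -0.0799 0.4418]  S=[1.2107 -0.0759; -0.0759 0.7894]  K=[0.5432 0.1411; -0.1317 0.5226]  nu=[1.0083, 5.5395]  x^+=[-0.6428, 0.2661]  P^+=[0.2640 -0.0314; -0.0314 0.1947]

K[0,1] = 0.1411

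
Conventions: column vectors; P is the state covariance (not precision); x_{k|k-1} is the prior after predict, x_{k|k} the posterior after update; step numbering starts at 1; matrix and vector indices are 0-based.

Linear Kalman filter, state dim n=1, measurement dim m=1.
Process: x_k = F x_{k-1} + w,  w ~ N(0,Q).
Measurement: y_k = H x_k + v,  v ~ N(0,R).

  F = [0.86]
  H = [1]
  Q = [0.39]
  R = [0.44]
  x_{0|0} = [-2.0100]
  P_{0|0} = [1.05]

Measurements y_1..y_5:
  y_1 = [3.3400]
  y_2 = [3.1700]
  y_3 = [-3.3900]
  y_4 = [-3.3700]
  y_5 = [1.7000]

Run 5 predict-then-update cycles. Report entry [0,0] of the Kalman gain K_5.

step 1: x^-=[-1.7286]  P^-=[1.1666]  S=[1.6066]  K=[0.7261]  nu=[5.0686]  x^+=[1.9518]  P^+=[0.3195]
step 2: x^-=[1.6786]  P^-=[0.6263]  S=[1.0663]  K=[0.5874]  nu=[1.4914]  x^+=[2.5546]  P^+=[0.2584]
step 3: x^-=[2.1969]  P^-=[0.5811]  S=[1.0211]  K=[0.5691]  nu=[-5.5869]  x^+=[-0.9826]  P^+=[0.2504]
step 4: x^-=[-0.8451]  P^-=[0.5752]  S=[1.0152]  K=[0.5666]  nu=[-2.5249]  x^+=[-2.2757]  P^+=[0.2493]
step 5: x^-=[-1.9571]  P^-=[0.5744]  S=[1.0144]  K=[0.5662]  nu=[3.6571]  x^+=[0.1137]  P^+=[0.2491]

K[0,0] = 0.5662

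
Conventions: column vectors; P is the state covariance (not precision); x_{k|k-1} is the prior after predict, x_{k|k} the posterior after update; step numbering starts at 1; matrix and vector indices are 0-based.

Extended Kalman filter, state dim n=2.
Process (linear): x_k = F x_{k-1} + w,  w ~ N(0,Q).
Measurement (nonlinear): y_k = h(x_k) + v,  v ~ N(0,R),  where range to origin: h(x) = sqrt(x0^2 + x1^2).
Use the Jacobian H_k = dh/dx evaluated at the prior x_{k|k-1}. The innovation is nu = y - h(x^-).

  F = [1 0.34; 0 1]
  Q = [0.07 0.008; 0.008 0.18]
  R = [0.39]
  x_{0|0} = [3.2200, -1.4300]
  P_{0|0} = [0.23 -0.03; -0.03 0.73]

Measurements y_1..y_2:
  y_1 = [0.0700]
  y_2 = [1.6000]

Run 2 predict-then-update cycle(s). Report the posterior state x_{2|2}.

x_post = [1.5689, -0.4881]

step 1: x^-=[2.7338, -1.4300]  P^-=[0.3640 0.2262; 0.2262 0.9100]  H_jac=[0.8861 -0.4635]  S=[0.6855]  K=[0.3176; -0.3229]  nu=[-3.0152]  x^+=[1.7763, -0.4564]  P^+=[0.2949 0.2965; 0.2965 0.8385]
step 2: x^-=[1.6211, -0.4564]  P^-=[0.6634 0.5896; 0.5896 1.0185]  H_jac=[0.9626 -0.2710]  S=[0.7719]  K=[0.6203; 0.3777]  nu=[-0.0841]  x^+=[1.5689, -0.4881]  P^+=[0.3664 0.4087; 0.4087 0.9084]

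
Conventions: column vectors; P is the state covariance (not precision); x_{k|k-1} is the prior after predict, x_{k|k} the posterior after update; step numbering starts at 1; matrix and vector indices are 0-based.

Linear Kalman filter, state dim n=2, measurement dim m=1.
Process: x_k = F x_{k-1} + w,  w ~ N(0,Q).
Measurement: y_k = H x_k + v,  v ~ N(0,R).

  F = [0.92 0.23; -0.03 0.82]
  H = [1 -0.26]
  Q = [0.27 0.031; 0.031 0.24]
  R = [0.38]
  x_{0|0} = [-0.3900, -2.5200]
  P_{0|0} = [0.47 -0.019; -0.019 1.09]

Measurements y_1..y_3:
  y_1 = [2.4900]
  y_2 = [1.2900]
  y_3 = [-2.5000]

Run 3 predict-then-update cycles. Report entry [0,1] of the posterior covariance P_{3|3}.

step 1: x^-=[-0.9384, -2.0547]  P^-=[0.7174 0.2094; 0.2094 0.9743]  S=[1.0544]  K=[0.6288; -0.0416]  nu=[2.8942]  x^+=[0.8814, -2.1752]  P^+=[0.3006 0.2370; 0.2370 0.9724]
step 2: x^-=[0.3106, -1.8101]  P^-=[0.6761 0.3833; 0.3833 0.8825]  S=[0.9165]  K=[0.6290; 0.1678]  nu=[0.5088]  x^+=[0.6306, -1.7247]  P^+=[0.3135 0.2865; 0.2865 0.8567]
step 3: x^-=[0.1835, -1.4332]  P^-=[0.7019 0.3981; 0.3981 0.8022]  S=[0.9292]  K=[0.6441; 0.2040]  nu=[-3.0561]  x^+=[-1.7848, -2.0565]  P^+=[0.3165 0.2760; 0.2760 0.7636]

P_post[0,1] = 0.2760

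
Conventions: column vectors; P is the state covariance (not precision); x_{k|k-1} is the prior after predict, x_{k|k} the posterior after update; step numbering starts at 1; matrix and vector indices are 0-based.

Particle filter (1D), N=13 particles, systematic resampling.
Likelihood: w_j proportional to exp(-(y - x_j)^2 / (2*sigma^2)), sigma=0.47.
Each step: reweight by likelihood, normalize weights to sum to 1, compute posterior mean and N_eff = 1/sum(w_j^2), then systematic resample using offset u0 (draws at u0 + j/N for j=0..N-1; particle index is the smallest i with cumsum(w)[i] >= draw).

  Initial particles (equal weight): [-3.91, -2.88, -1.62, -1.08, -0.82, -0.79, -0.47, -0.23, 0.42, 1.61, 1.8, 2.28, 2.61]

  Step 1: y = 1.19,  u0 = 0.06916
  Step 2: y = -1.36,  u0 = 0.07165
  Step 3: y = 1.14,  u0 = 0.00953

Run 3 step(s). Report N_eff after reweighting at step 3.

N_eff = 13.0000

step 1: w=[0.0000, 0.0000, 0.0000, 0.0000, 0.0001, 0.0001, 0.0013, 0.0072, 0.1797, 0.4614, 0.2963, 0.0467, 0.0072]  mean=1.4745  Neff=2.9827  idx=[8, 8, 9, 9, 9, 9, 9, 9, 10, 10, 10, 10, 11]
step 2: w=[0.5000, 0.5000, 0.0000, 0.0000, 0.0000, 0.0000, 0.0000, 0.0000, 0.0000, 0.0000, 0.0000, 0.0000, 0.0000]  mean=0.4200  Neff=2.0000  idx=[0, 0, 0, 0, 0, 0, 1, 1, 1, 1, 1, 1, 1]
step 3: w=[0.0769, 0.0769, 0.0769, 0.0769, 0.0769, 0.0769, 0.0769, 0.0769, 0.0769, 0.0769, 0.0769, 0.0769, 0.0769]  mean=0.4200  Neff=13.0000  idx=[0, 1, 2, 3, 4, 5, 6, 7, 8, 9, 10, 11, 12]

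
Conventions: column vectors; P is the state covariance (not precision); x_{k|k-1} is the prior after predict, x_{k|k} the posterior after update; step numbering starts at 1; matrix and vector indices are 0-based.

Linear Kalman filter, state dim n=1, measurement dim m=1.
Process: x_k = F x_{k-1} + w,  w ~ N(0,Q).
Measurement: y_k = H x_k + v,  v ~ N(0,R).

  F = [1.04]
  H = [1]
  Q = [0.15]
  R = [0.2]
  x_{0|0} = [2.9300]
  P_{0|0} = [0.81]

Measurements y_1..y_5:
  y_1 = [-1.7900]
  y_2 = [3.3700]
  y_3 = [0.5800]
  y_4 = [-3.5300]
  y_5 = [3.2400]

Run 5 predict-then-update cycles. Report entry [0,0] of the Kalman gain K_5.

step 1: x^-=[3.0472]  P^-=[1.0261]  S=[1.2261]  K=[0.8369]  nu=[-4.8372]  x^+=[-1.0010]  P^+=[0.1674]
step 2: x^-=[-1.0410]  P^-=[0.3310]  S=[0.5310]  K=[0.6234]  nu=[4.4110]  x^+=[1.7087]  P^+=[0.1247]
step 3: x^-=[1.7771]  P^-=[0.2848]  S=[0.4848]  K=[0.5875]  nu=[-1.1971]  x^+=[1.0738]  P^+=[0.1175]
step 4: x^-=[1.1167]  P^-=[0.2771]  S=[0.4771]  K=[0.5808]  nu=[-4.6467]  x^+=[-1.5820]  P^+=[0.1162]
step 5: x^-=[-1.6453]  P^-=[0.2756]  S=[0.4756]  K=[0.5795]  nu=[4.8853]  x^+=[1.1858]  P^+=[0.1159]

K[0,0] = 0.5795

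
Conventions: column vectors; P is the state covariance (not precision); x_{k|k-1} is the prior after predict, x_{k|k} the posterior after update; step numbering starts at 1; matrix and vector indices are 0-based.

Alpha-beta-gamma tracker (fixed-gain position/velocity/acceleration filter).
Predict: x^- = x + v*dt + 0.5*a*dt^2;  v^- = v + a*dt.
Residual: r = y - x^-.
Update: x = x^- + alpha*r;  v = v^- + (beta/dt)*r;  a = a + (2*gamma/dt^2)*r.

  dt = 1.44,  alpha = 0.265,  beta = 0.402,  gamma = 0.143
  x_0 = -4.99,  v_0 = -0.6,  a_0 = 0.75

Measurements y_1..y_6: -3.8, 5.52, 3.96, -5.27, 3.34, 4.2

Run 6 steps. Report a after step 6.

step 1: x_pred=-5.0764  r=1.2764  x^+=-4.7382  v^+=0.8363  a^+=0.9260
step 2: x_pred=-2.5737  r=8.0937  x^+=-0.4289  v^+=4.4293  a^+=2.0424
step 3: x_pred=8.0669  r=-4.1069  x^+=6.9786  v^+=6.2238  a^+=1.4759
step 4: x_pred=17.4711  r=-22.7411  x^+=11.4447  v^+=2.0006  a^+=-1.6606
step 5: x_pred=12.6039  r=-9.2639  x^+=10.1489  v^+=-2.9769  a^+=-2.9383
step 6: x_pred=2.8158  r=1.3842  x^+=3.1826  v^+=-6.8216  a^+=-2.7474

a_post = -2.7474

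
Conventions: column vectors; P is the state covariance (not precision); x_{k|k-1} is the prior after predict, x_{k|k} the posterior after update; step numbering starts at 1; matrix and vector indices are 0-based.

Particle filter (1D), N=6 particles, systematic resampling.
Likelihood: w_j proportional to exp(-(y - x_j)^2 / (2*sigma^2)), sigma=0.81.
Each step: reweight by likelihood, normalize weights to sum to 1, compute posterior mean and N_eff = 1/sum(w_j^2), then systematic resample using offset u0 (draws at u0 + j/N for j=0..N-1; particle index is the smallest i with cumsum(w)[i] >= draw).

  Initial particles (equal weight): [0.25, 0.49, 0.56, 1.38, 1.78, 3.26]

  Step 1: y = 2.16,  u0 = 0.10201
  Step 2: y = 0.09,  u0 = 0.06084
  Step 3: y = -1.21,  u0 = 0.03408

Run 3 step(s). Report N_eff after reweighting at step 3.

step 1: w=[0.0276, 0.0532, 0.0633, 0.2800, 0.3988, 0.1771]  mean=1.7420  Neff=3.6174  idx=[2, 3, 4, 4, 4, 5]
step 2: w=[0.5760, 0.1918, 0.0773, 0.0773, 0.0773, 0.0003]  mean=1.0011  Neff=2.5876  idx=[0, 0, 0, 0, 1, 3]
step 3: w=[0.2452, 0.2452, 0.2452, 0.2452, 0.0161, 0.0029]  mean=0.5768  Neff=4.1520  idx=[0, 0, 1, 2, 2, 3]

N_eff = 4.1520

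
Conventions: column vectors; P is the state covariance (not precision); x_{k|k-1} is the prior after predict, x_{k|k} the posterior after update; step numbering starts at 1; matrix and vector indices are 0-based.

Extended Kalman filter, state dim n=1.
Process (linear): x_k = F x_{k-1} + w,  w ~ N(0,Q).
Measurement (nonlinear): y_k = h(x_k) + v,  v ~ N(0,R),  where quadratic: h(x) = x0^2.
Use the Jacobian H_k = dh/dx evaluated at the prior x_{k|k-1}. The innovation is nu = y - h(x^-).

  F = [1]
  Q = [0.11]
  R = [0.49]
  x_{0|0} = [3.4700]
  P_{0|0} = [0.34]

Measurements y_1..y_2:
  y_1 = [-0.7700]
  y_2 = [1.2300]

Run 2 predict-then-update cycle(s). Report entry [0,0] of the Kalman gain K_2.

K[0,0] = 0.2195

step 1: x^-=[3.4700]  P^-=[0.4500]  H_jac=[6.9400]  S=[22.1636]  K=[0.1409]  nu=[-12.8109]  x^+=[1.6649]  P^+=[0.0099]
step 2: x^-=[1.6649]  P^-=[0.1199]  H_jac=[3.3297]  S=[1.8199]  K=[0.2195]  nu=[-1.5418]  x^+=[1.3265]  P^+=[0.0323]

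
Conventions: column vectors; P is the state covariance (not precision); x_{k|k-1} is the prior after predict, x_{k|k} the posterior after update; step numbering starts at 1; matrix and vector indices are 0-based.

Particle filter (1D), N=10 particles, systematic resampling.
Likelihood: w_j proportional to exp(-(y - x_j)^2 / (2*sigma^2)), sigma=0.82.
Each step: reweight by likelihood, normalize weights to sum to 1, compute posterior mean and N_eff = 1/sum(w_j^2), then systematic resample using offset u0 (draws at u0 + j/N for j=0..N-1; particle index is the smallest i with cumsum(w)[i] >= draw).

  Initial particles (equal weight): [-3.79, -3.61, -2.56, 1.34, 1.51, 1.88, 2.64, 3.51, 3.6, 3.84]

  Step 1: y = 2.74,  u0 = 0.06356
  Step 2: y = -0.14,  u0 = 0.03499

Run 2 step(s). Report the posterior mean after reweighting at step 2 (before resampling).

step 1: w=[0.0000, 0.0000, 0.0000, 0.0620, 0.0865, 0.1537, 0.2644, 0.1714, 0.1537, 0.1083]  mean=2.7715  Neff=5.8967  idx=[4, 5, 5, 6, 6, 6, 7, 8, 8, 9]
step 2: w=[0.5549, 0.2022, 0.2022, 0.0134, 0.0134, 0.0134, 0.0002, 0.0001, 0.0001, 0.0000]  mean=1.7061  Neff=2.5626  idx=[0, 0, 0, 0, 0, 0, 1, 1, 2, 2]

post_mean = 1.7061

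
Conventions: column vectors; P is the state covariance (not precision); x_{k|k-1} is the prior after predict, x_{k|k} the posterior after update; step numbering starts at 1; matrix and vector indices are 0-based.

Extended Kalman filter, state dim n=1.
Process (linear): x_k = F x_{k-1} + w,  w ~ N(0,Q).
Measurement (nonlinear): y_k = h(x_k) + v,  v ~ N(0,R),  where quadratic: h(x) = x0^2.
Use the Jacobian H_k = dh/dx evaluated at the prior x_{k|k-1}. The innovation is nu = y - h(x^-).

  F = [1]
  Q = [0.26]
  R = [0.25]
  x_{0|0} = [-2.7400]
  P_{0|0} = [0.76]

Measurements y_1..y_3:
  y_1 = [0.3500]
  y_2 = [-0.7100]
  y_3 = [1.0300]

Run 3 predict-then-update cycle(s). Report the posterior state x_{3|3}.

x_post = [-0.9413]

step 1: x^-=[-2.7400]  P^-=[1.0200]  H_jac=[-5.4800]  S=[30.8810]  K=[-0.1810]  nu=[-7.1576]  x^+=[-1.4444]  P^+=[0.0083]
step 2: x^-=[-1.4444]  P^-=[0.2683]  H_jac=[-2.8889]  S=[2.4888]  K=[-0.3114]  nu=[-2.7964]  x^+=[-0.5737]  P^+=[0.0269]
step 3: x^-=[-0.5737]  P^-=[0.2869]  H_jac=[-1.1474]  S=[0.6278]  K=[-0.5245]  nu=[0.7009]  x^+=[-0.9413]  P^+=[0.1143]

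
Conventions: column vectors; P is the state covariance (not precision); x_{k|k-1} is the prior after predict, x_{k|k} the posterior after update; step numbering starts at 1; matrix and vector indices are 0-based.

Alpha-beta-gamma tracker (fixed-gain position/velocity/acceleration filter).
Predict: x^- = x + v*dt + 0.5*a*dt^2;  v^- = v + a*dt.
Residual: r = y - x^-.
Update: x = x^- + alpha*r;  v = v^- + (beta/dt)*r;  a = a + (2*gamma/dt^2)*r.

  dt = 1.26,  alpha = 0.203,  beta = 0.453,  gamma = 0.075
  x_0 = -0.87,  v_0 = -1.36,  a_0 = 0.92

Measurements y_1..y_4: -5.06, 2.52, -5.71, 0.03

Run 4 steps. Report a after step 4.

a_post = 0.5218

step 1: x_pred=-1.8533  r=-3.2067  x^+=-2.5043  v^+=-1.3537  a^+=0.6170
step 2: x_pred=-3.7201  r=6.2401  x^+=-2.4534  v^+=1.6672  a^+=1.2066
step 3: x_pred=0.6052  r=-6.3152  x^+=-0.6768  v^+=0.9171  a^+=0.6099
step 4: x_pred=0.9629  r=-0.9329  x^+=0.7735  v^+=1.3502  a^+=0.5218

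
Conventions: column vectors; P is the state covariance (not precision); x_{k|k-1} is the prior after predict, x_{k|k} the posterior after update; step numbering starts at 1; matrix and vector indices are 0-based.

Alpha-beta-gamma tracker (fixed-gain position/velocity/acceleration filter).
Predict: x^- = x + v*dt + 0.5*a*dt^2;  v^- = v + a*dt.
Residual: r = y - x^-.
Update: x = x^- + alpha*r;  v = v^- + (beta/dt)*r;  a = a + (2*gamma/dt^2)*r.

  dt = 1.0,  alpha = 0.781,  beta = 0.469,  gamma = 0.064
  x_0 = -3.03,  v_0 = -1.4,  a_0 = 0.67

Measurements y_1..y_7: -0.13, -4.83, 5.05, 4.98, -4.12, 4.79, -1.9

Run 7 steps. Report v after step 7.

v_post = -1.4588

step 1: x_pred=-4.0950  r=3.9650  x^+=-0.9983  v^+=1.1296  a^+=1.1775
step 2: x_pred=0.7200  r=-5.5500  x^+=-3.6145  v^+=-0.2958  a^+=0.4671
step 3: x_pred=-3.6768  r=8.7268  x^+=3.1388  v^+=4.2642  a^+=1.5842
step 4: x_pred=8.1951  r=-3.2151  x^+=5.6841  v^+=4.3404  a^+=1.1726
step 5: x_pred=10.6109  r=-14.7309  x^+=-0.8939  v^+=-1.3957  a^+=-0.7129
step 6: x_pred=-2.6461  r=7.4361  x^+=3.1615  v^+=1.3789  a^+=0.2389
step 7: x_pred=4.6599  r=-6.5599  x^+=-0.4634  v^+=-1.4588  a^+=-0.6008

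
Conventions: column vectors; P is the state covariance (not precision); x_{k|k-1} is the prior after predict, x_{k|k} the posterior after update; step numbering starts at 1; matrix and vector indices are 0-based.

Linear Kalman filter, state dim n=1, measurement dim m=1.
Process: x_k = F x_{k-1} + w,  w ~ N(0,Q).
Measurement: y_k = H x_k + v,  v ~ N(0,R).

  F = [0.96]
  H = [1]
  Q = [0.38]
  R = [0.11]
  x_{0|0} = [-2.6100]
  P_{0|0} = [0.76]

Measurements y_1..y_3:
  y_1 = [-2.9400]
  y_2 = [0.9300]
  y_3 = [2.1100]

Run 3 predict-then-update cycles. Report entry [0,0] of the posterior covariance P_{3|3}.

step 1: x^-=[-2.5056]  P^-=[1.0804]  S=[1.1904]  K=[0.9076]  nu=[-0.4344]  x^+=[-2.8999]  P^+=[0.0998]
step 2: x^-=[-2.7839]  P^-=[0.4720]  S=[0.5820]  K=[0.8110]  nu=[3.7139]  x^+=[0.2281]  P^+=[0.0892]
step 3: x^-=[0.2190]  P^-=[0.4622]  S=[0.5722]  K=[0.8078]  nu=[1.8910]  x^+=[1.7465]  P^+=[0.0889]

P_post[0,0] = 0.0889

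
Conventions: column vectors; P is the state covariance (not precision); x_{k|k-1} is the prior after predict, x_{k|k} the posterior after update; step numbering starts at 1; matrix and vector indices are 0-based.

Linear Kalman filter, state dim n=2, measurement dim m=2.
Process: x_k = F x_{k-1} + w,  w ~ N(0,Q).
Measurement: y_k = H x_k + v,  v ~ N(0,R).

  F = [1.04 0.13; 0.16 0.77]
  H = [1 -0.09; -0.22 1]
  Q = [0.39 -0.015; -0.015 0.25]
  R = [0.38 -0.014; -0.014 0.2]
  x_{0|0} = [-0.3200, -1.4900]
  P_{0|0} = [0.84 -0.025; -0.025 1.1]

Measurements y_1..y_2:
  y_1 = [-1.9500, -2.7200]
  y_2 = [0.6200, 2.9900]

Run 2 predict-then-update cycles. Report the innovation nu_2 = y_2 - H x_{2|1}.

innov = [2.6471, 4.9405]

step 1: x^-=[-0.5265, -1.1985]  P^-=[1.3104 0.2143; 0.2143 0.9175]  S=[1.6592 -0.1663; -0.1663 1.0866]  K=[0.7833 0.0518; 0.1622 0.8258]  nu=[-1.5314, -1.6373]  x^+=[-1.8109, -2.7989]  P^+=[0.3029 0.0660; 0.0660 0.1774]
step 2: x^-=[-2.2472, -2.4449]  P^-=[0.7384 0.1074; 0.1074 0.3792]  S=[1.1022 -0.1011; -0.1011 0.5677]  K=[0.6631 0.0211; 0.1260 0.6488]  nu=[2.6471, 4.9405]  x^+=[-0.3876, 1.0939]  P^+=[0.2563 0.0513; 0.0513 0.1393]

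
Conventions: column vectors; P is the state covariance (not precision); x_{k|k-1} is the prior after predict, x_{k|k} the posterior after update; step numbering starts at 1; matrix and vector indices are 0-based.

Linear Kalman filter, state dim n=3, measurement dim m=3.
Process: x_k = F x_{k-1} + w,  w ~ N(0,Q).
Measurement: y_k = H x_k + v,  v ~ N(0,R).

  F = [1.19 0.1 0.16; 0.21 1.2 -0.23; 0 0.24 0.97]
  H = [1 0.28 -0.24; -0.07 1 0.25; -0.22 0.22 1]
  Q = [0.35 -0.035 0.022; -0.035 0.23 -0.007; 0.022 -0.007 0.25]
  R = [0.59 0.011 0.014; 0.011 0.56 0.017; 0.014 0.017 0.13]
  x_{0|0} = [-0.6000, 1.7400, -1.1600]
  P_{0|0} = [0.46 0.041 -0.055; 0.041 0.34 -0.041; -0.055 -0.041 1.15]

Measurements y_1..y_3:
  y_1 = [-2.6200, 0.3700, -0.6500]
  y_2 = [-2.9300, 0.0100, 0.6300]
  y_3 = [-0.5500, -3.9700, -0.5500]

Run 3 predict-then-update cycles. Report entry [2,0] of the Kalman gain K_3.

K[2,0] = 0.0904

step 1: x^-=[-0.7256, 2.2288, -0.7076]  P^-=[1.0217 0.1441 0.1513; 0.1441 0.8493 -0.2202; 0.1513 -0.2202 1.3325]  S=[1.7928 0.3164 -0.3462; 0.3164 1.3620 0.2675; -0.3462 0.2675 1.3757]  K=[0.6154 -0.0898 0.1420; 0.1161 0.5743 -0.1298; 0.0790 -0.1307 0.9545]  nu=[-2.6883, -1.7327, -0.5924]  x^+=[-2.3086, 0.9985, -1.2589]  P^+=[0.4063 -0.0438 0.1246; -0.0438 0.3401 -0.0899; 0.1246 -0.0899 0.1702]
step 2: x^-=[-2.8488, 1.0030, -0.9815]  P^-=[0.9672 -0.0075 0.1757; -0.0075 0.7622 -0.0236; 0.1757 -0.0236 0.3878]  S=[1.5539 0.1769 -0.0665; 0.1769 1.3343 0.2515; -0.0665 0.2515 0.5146]  K=[0.6097 -0.1156 0.0600; 0.0741 0.5531 0.0225; 0.0921 -0.1043 0.7313]  nu=[-0.5976, -0.9470, 0.7641]  x^+=[-3.0578, 0.4521, -0.3790]  P^+=[0.4032 -0.0577 0.1158; -0.0577 0.3246 -0.0707; 0.1158 -0.0707 0.1356]
step 3: x^-=[-3.6543, -0.0125, -0.2591]  P^-=[0.9558 -0.0237 0.1584; -0.0237 0.7211 -0.0015; 0.1584 -0.0015 0.3634]  S=[1.5342 0.1435 -0.0764; 0.1435 1.3055 0.2654; -0.0764 0.2654 0.5064]  K=[0.6064 -0.1135 0.0382; 0.0688 0.5356 0.0503; 0.0904 -0.0946 0.7112]  nu=[3.0456, -4.1485, -1.0921]  x^+=[-1.3783, -2.0796, -0.3681]  P^+=[0.3997 -0.0562 0.1118; -0.0562 0.3138 -0.0648; 0.1118 -0.0648 0.1310]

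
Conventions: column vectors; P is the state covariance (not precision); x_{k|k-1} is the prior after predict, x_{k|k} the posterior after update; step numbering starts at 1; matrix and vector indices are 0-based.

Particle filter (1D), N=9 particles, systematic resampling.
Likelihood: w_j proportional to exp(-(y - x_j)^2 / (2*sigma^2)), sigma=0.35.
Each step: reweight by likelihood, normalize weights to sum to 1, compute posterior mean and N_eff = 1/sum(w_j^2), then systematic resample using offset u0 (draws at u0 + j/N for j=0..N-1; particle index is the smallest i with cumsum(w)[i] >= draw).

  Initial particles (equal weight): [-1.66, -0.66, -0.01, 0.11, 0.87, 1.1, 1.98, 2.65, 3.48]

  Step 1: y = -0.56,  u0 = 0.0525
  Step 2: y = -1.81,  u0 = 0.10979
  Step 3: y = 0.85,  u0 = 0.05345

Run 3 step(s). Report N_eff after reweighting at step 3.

step 1: w=[0.0051, 0.6768, 0.2051, 0.1128, 0.0002, 0.0000, 0.0000, 0.0000, 0.0000]  mean=-0.4446  Neff=1.9496  idx=[1, 1, 1, 1, 1, 1, 2, 2, 3]
step 2: w=[0.1666, 0.1666, 0.1666, 0.1666, 0.1666, 0.1666, 0.0001, 0.0001, 0.0000]  mean=-0.6599  Neff=6.0017  idx=[0, 1, 1, 2, 3, 3, 4, 5, 5]
step 3: w=[0.1111, 0.1111, 0.1111, 0.1111, 0.1111, 0.1111, 0.1111, 0.1111, 0.1111]  mean=-0.6600  Neff=9.0000  idx=[0, 1, 2, 3, 4, 5, 6, 7, 8]

N_eff = 9.0000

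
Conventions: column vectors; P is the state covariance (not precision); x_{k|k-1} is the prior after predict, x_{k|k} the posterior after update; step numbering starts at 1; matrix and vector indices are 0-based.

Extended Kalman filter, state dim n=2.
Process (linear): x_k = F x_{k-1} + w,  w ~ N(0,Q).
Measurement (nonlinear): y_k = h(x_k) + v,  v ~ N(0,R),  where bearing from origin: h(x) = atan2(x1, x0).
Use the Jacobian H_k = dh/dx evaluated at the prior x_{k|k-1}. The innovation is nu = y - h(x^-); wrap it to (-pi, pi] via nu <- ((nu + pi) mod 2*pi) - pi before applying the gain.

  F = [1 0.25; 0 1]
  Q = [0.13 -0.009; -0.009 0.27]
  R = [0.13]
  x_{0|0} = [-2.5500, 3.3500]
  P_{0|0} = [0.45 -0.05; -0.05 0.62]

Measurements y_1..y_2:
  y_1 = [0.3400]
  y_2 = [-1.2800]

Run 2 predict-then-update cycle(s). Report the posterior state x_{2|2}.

x_post = [3.0284, 4.4906]

step 1: x^-=[-1.7125, 3.3500]  P^-=[0.5938 0.0960; 0.0960 0.8900]  H_jac=[-0.2367 -0.1210]  S=[0.1818]  K=[-0.8369; -0.7173]  nu=[-1.7034]  x^+=[-0.2869, 4.5718]  P^+=[0.4664 -0.0131; -0.0131 0.7965]
step 2: x^-=[0.8560, 4.5718]  P^-=[0.6396 0.1770; 0.1770 1.0665]  H_jac=[-0.2113 0.0396]  S=[0.1573]  K=[-0.8149; 0.0305]  nu=[-2.6657]  x^+=[3.0284, 4.4906]  P^+=[0.5352 0.1809; 0.1809 1.0663]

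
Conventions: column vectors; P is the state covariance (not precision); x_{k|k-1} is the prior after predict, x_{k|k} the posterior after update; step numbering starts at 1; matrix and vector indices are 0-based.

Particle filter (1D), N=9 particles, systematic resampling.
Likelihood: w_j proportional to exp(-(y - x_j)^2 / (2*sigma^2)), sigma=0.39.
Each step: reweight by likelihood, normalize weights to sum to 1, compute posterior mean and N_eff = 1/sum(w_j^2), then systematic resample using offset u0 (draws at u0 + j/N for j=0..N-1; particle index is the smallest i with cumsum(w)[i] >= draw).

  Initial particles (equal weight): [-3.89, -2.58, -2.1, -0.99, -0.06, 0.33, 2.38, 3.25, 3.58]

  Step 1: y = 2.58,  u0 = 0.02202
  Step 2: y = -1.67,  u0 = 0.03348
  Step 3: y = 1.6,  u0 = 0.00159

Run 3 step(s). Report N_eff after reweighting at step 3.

N_eff = 9.0000

step 1: w=[0.0000, 0.0000, 0.0000, 0.0000, 0.0000, 0.0000, 0.7672, 0.2001, 0.0327]  mean=2.5933  Neff=1.5879  idx=[6, 6, 6, 6, 6, 6, 6, 7, 7]
step 2: w=[0.1429, 0.1429, 0.1429, 0.1429, 0.1429, 0.1429, 0.1429, 0.0000, 0.0000]  mean=2.3800  Neff=7.0000  idx=[0, 1, 1, 2, 3, 4, 4, 5, 6]
step 3: w=[0.1111, 0.1111, 0.1111, 0.1111, 0.1111, 0.1111, 0.1111, 0.1111, 0.1111]  mean=2.3800  Neff=9.0000  idx=[0, 1, 2, 3, 4, 5, 6, 7, 8]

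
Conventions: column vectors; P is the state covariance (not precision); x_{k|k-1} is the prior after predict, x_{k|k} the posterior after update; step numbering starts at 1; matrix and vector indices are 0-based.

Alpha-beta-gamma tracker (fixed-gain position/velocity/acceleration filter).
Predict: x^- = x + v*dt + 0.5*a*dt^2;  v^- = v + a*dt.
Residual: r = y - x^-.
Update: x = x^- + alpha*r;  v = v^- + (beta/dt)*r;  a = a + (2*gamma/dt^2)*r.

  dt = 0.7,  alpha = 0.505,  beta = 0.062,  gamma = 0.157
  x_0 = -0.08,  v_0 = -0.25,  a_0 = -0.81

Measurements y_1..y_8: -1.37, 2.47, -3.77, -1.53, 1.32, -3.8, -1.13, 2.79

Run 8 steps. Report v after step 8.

v_post = 2.5364

step 1: x_pred=-0.4534  r=-0.9166  x^+=-0.9163  v^+=-0.8982  a^+=-1.3973
step 2: x_pred=-1.8874  r=4.3574  x^+=0.3131  v^+=-1.4904  a^+=1.3949
step 3: x_pred=-0.3884  r=-3.3816  x^+=-2.0961  v^+=-0.8134  a^+=-0.7720
step 4: x_pred=-2.8547  r=1.3247  x^+=-2.1857  v^+=-1.2365  a^+=0.0768
step 5: x_pred=-3.0325  r=4.3525  x^+=-0.8345  v^+=-0.7972  a^+=2.8660
step 6: x_pred=-0.6904  r=-3.1096  x^+=-2.2607  v^+=0.9335  a^+=0.8733
step 7: x_pred=-1.3933  r=0.2633  x^+=-1.2604  v^+=1.5681  a^+=1.0420
step 8: x_pred=0.0926  r=2.6974  x^+=1.4548  v^+=2.5364  a^+=2.7705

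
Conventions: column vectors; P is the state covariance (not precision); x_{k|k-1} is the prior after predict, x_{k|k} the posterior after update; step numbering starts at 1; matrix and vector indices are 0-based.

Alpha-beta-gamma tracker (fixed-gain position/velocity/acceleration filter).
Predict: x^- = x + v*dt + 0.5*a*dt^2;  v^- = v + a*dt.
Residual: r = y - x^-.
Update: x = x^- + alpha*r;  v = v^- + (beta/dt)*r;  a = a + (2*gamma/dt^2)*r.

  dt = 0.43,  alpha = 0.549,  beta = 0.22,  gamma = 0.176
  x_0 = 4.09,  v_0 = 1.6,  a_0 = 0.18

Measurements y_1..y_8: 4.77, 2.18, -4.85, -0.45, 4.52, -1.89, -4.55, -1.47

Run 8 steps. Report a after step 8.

step 1: x_pred=4.7946  r=-0.0246  x^+=4.7811  v^+=1.6648  a^+=0.1331
step 2: x_pred=5.5093  r=-3.3293  x^+=3.6815  v^+=0.0187  a^+=-6.2050
step 3: x_pred=3.1159  r=-7.9659  x^+=-1.2574  v^+=-6.7250  a^+=-21.3699
step 4: x_pred=-6.1248  r=5.6748  x^+=-3.0093  v^+=-13.0107  a^+=-10.5666
step 5: x_pred=-9.5808  r=14.1008  x^+=-1.8395  v^+=-10.3400  a^+=16.2776
step 6: x_pred=-4.7808  r=2.8908  x^+=-3.1937  v^+=-1.8616  a^+=21.7809
step 7: x_pred=-1.9806  r=-2.5694  x^+=-3.3912  v^+=6.1896  a^+=16.8894
step 8: x_pred=0.8318  r=-2.3018  x^+=-0.4319  v^+=12.2744  a^+=12.5075

a_post = 12.5075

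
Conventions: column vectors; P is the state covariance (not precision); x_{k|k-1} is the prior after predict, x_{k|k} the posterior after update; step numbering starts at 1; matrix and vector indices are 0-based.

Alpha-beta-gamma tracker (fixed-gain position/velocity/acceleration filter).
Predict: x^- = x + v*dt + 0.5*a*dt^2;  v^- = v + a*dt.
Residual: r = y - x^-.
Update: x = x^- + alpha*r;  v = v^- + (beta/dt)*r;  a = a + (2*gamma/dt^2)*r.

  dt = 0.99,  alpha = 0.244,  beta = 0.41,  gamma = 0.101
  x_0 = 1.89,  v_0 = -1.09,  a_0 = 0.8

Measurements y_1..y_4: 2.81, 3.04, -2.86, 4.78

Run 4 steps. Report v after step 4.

v_post = 0.2585

step 1: x_pred=1.2029  r=1.6071  x^+=1.5951  v^+=0.3676  a^+=1.1312
step 2: x_pred=2.5133  r=0.5267  x^+=2.6418  v^+=1.7056  a^+=1.2398
step 3: x_pred=4.9379  r=-7.7979  x^+=3.0352  v^+=-0.2965  a^+=-0.3674
step 4: x_pred=2.5617  r=2.2183  x^+=3.1029  v^+=0.2585  a^+=0.0898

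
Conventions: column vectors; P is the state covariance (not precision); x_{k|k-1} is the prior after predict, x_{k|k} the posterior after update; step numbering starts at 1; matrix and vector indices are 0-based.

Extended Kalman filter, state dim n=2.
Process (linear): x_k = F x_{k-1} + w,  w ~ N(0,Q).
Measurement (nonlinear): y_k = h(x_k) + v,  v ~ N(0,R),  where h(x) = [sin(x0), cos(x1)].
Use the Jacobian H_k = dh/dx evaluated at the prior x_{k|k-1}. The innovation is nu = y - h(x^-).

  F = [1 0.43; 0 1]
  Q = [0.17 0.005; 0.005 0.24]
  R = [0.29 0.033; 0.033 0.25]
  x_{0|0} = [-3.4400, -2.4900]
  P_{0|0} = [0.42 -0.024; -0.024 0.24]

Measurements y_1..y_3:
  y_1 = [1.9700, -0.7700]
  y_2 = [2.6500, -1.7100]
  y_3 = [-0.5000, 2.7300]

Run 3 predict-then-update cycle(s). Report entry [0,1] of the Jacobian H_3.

step 1: x^-=[-4.5107, -2.4900]  P^-=[0.6137 0.0842; 0.0842 0.4800]  H_jac=[-0.2003 0.0000; 0.0000 0.6065]  S=[0.3146 0.0228; 0.0228 0.4265]  K=[-0.4010 0.1411; -0.1034 0.6880]  nu=[0.9903, 0.0251]  x^+=[-4.9042, -2.5751]  P^+=[0.5572 0.0364; 0.0364 0.2780]
step 2: x^-=[-6.0115, -2.5751]  P^-=[0.8099 0.1609; 0.1609 0.5180]  H_jac=[0.9633 0.0000; 0.0000 0.5367]  S=[1.0416 0.1162; 0.1162 0.3992]  K=[0.7492 -0.0018; 0.0735 0.6750]  nu=[2.3817, -0.8662]  x^+=[-4.2256, -2.9847]  P^+=[0.2255 0.0453; 0.0453 0.3190]
step 3: x^-=[-5.5090, -2.9847]  P^-=[0.4934 0.1874; 0.1874 0.5590]  H_jac=[0.7150 0.0000; 0.0000 0.1562]  S=[0.5422 0.0539; 0.0539 0.2636]  K=[0.6528 -0.0225; 0.2186 0.2865]  nu=[-1.1991, 3.7177]  x^+=[-6.3754, -2.1816]  P^+=[0.2638 0.1019; 0.1019 0.5046]

H_jac[0,1] = 0.0000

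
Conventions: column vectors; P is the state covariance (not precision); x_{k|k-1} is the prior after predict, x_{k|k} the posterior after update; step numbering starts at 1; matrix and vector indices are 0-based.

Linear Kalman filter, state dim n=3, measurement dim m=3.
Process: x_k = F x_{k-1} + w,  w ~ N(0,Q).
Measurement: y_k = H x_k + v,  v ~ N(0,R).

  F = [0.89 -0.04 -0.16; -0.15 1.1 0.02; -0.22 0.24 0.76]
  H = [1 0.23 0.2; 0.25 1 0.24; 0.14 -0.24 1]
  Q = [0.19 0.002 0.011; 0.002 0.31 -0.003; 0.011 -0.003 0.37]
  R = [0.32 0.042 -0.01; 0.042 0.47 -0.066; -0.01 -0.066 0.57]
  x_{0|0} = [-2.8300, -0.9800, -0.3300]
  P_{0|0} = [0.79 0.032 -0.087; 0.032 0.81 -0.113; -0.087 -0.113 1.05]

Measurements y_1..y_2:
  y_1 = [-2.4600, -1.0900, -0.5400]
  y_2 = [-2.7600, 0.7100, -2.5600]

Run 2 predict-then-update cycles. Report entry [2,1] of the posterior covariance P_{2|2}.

step 1: x^-=[-2.4267, -0.6601, 0.1366]  P^-=[0.8650 -0.0946 -0.3262; -0.0946 1.2933 0.1593; -0.3262 0.1593 1.0459]  S=[1.1359 0.4519 -0.0378; 0.4519 1.8676 -0.0451; -0.0378 -0.0451 1.5459]  K=[0.7449 -0.1596 -0.1044; -0.0819 0.7180 -0.0874; -0.1394 0.2248 0.6254]  nu=[0.0912, 0.1440, -0.4953]  x^+=[-2.3300, -0.5209, -0.1535]  P^+=[0.2733 -0.0779 -0.1134; -0.0779 0.3591 0.0007; -0.1134 0.0007 0.3591]
step 2: x^-=[-2.0283, -0.2266, 0.2709]  P^-=[0.4541 -0.1331 -0.1877; -0.1331 0.7772 0.1420; -0.1877 0.1420 0.6577]  S=[0.7183 0.2069 0.0027; 0.2069 1.2926 -0.0089; 0.0027 -0.0089 1.1696]  K=[0.5789 -0.1432 -0.0813; -0.0734 0.6133 -0.0492; -0.0965 0.2146 0.5126]  nu=[-0.7338, 1.3786, -2.6013]  x^+=[-2.4391, 0.8008, -0.6958]  P^+=[0.2139 -0.0697 -0.0893; -0.0697 0.3024 0.0145; -0.0893 0.0145 0.2950]

P_post[2,1] = 0.0145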